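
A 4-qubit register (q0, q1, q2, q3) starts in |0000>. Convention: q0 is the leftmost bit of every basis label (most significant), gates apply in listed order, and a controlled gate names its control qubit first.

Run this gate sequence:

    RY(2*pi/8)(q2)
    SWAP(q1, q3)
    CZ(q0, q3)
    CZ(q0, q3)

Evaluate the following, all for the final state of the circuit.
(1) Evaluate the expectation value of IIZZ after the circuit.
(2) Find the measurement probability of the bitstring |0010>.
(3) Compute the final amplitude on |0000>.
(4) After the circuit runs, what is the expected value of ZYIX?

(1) In the final state, IIZZ has expectation sqrt(2)/2. Key observation: gates 3-4 undo each other exactly, leaving only the rest of the circuit to track.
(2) The probability of measuring |0010> is 1/2 - sqrt(2)/4.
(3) The amplitude on |0000> is sqrt(sqrt(2) + 2)/2.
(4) The observable ZYIX averages to 0.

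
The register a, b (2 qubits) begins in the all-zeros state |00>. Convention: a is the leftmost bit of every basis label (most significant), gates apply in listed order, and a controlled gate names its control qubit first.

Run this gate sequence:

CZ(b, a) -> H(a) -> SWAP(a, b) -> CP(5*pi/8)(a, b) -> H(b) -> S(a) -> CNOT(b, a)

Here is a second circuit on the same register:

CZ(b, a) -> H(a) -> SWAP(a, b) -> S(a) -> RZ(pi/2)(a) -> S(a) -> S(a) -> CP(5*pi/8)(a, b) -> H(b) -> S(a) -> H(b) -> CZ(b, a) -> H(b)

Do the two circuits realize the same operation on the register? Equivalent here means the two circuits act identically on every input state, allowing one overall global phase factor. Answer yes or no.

No — the two circuits implement different unitaries, even allowing a global phase.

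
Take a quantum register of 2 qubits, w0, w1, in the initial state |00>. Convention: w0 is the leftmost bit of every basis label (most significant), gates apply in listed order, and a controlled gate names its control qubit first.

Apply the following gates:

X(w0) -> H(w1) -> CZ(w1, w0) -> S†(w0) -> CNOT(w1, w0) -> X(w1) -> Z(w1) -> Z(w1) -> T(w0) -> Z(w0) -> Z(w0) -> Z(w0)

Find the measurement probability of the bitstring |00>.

A full measurement returns |00> with probability 1/2.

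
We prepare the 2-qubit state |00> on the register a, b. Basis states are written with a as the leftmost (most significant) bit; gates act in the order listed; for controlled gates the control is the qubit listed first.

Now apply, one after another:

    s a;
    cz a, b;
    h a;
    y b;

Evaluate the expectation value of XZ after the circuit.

The expectation value of XZ is -1.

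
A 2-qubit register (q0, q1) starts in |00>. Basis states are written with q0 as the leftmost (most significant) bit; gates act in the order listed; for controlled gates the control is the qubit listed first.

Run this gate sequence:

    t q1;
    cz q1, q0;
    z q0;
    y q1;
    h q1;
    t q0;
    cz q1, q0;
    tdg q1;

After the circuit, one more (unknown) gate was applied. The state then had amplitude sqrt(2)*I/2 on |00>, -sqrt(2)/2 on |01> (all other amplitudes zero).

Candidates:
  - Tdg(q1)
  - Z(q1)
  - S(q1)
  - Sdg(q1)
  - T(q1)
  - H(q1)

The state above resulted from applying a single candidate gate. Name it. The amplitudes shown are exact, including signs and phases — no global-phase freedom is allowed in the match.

It was Tdg(q1) that produced the state shown.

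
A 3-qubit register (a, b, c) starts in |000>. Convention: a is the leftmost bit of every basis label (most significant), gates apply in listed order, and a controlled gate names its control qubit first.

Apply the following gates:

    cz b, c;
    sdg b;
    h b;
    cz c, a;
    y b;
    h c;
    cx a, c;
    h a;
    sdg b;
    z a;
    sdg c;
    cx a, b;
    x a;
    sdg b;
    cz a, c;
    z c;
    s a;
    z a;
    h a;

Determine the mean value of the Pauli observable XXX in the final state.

In the final state, XXX has expectation 0.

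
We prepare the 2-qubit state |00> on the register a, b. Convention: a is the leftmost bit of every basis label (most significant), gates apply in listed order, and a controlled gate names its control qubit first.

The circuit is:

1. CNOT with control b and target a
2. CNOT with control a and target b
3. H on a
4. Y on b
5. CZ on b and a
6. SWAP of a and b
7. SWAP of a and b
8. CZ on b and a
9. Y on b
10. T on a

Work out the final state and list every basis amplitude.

The final amplitudes are sqrt(2)/2 on |00>, 0 on |01>, sqrt(2)*exp(I*pi/4)/2 on |10>, 0 on |11>. Key observation: the block from step 4 through step 9 cancels to the identity and can be dropped.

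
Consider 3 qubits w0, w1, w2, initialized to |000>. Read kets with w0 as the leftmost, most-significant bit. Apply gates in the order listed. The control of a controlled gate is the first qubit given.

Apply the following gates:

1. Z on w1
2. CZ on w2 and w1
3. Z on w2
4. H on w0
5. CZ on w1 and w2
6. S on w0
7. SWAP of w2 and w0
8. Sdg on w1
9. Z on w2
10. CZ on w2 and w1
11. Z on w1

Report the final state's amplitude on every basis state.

After the circuit, the state carries amplitude sqrt(2)/2 on |000>, -sqrt(2)*I/2 on |001>, and 0 on every other basis state.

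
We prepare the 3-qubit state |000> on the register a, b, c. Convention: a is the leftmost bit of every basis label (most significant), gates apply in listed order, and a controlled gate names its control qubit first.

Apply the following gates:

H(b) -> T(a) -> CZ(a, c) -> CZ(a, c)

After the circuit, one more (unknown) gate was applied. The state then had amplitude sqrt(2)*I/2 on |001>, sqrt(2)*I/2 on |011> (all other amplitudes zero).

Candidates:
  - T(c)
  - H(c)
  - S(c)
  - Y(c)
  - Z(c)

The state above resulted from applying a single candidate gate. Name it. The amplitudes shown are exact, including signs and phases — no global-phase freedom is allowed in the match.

The unique candidate consistent with the amplitudes is Y(c). Key observation: steps 3-4 multiply out to the identity, so the circuit reduces to the remaining gates.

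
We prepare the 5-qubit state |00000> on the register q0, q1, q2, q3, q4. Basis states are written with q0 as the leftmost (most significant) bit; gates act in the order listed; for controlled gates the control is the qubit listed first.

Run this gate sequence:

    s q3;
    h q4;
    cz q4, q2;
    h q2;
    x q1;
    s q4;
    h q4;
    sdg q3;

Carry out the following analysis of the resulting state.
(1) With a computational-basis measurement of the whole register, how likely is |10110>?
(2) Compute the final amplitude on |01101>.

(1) Outcome |10110> occurs with probability 0.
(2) The final state's coefficient on |01101> equals sqrt(2)*(1 - I)/4.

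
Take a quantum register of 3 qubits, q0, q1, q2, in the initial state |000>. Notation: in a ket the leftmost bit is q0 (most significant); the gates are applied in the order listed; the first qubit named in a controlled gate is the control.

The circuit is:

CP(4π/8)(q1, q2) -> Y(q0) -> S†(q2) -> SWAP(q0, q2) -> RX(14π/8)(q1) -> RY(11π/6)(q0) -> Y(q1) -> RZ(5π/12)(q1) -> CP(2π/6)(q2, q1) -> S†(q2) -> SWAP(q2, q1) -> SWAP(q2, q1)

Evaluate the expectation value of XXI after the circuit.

In the final state, XXI has expectation 1/4. Key observation: the block from step 11 through step 12 cancels to the identity and can be dropped.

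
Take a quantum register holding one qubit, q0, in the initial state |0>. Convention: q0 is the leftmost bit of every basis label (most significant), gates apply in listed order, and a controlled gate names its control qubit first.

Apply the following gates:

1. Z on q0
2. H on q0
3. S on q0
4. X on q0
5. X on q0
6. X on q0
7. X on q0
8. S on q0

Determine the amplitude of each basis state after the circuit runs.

The final amplitudes are sqrt(2)/2 on |0>, -sqrt(2)/2 on |1>. Key observation: steps 4-7 multiply out to the identity, so the circuit reduces to the remaining gates.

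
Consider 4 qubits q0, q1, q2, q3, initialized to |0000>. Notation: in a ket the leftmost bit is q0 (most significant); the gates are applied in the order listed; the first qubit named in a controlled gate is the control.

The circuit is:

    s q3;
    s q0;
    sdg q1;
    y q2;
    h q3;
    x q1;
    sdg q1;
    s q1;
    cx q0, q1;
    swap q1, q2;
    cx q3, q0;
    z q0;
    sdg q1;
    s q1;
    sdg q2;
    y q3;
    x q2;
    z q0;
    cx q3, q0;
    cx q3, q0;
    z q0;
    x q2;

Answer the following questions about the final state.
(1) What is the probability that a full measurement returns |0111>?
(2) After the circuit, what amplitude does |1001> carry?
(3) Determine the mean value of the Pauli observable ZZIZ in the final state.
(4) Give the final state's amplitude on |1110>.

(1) A full measurement returns |0111> with probability 1/2. Key observation: steps 17-22 multiply out to the identity, so the circuit reduces to the remaining gates.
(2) The final state's coefficient on |1001> equals 0.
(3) The expectation value of ZZIZ is 1.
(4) The final state's coefficient on |1110> equals sqrt(2)*I/2.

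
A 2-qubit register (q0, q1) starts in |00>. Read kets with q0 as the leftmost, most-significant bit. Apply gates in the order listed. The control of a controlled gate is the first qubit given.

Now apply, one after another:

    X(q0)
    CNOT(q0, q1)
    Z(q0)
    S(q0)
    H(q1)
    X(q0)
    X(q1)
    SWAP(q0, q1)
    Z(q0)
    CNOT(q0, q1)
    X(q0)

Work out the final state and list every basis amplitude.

The resulting statevector has amplitude 0 on |00>, sqrt(2)*I/2 on |01>, sqrt(2)*I/2 on |10>, 0 on |11>.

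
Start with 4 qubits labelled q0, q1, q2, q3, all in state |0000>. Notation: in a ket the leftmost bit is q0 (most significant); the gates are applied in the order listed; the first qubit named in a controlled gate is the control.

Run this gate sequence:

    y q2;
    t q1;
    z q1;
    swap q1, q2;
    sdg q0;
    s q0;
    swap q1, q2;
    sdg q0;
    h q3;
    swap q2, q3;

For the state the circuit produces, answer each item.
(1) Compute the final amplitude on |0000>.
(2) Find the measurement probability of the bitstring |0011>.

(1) The final state's coefficient on |0000> equals 0. Key observation: steps 4-7 multiply out to the identity, so the circuit reduces to the remaining gates.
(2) A full measurement returns |0011> with probability 1/2.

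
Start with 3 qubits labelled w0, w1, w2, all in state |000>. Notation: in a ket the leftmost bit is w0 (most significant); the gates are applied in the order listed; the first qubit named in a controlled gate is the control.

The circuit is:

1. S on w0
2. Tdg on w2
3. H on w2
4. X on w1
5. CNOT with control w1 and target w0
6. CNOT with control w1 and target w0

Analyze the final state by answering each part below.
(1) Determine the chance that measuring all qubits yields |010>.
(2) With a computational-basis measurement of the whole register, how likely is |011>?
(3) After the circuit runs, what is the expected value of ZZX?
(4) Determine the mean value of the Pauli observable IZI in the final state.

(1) The probability of measuring |010> is 1/2. Key observation: steps 5-6 multiply out to the identity, so the circuit reduces to the remaining gates.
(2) The probability of measuring |011> is 1/2.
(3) In the final state, ZZX has expectation -1.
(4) The observable IZI averages to -1.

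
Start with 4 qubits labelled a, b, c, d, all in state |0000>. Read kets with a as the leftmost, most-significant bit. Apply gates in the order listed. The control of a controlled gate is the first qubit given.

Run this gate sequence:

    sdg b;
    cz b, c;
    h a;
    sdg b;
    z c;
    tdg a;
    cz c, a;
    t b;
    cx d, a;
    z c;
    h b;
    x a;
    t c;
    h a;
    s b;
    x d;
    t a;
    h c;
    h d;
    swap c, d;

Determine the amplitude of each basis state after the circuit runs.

After the circuit, the state carries amplitude sqrt(2)*(1 - exp(3*I*pi/4))/8 on |0000>, sqrt(2)*(1 - exp(3*I*pi/4))/8 on |0001>, sqrt(2)*(-1 + exp(3*I*pi/4))/8 on |0010>, sqrt(2)*(-1 + exp(3*I*pi/4))/8 on |0011>, sqrt(2)*(exp(I*pi/4) + I)/8 on |0100>, sqrt(2)*(exp(I*pi/4) + I)/8 on |0101>, sqrt(2)*(-I - exp(I*pi/4))/8 on |0110>, sqrt(2)*(-I - exp(I*pi/4))/8 on |0111>, sqrt(2)*(1 - exp(I*pi/4))/8 on |1000>, sqrt(2)*(1 - exp(I*pi/4))/8 on |1001>, sqrt(2)*(-1 + exp(I*pi/4))/8 on |1010>, sqrt(2)*(-1 + exp(I*pi/4))/8 on |1011>, sqrt(2)*(-exp(3*I*pi/4) + I)/8 on |1100>, sqrt(2)*(-exp(3*I*pi/4) + I)/8 on |1101>, sqrt(2)*(-I + exp(3*I*pi/4))/8 on |1110>, sqrt(2)*(-I + exp(3*I*pi/4))/8 on |1111>.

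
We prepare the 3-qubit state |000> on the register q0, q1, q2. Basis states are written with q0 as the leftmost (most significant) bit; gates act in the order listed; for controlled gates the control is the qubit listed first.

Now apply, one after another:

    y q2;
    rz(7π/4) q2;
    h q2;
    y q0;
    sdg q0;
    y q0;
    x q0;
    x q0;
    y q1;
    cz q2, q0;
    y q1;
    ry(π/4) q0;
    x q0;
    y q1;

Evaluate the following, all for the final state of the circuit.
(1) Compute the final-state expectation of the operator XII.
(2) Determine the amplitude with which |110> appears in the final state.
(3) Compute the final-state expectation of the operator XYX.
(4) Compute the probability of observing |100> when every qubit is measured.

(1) The expectation value of XII is sqrt(2)/2.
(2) |110> carries amplitude -sqrt(2*sqrt(2) + 4)*exp(3*I*pi/8)/4 in the final state.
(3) The observable XYX averages to 0.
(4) A full measurement returns |100> with probability 0.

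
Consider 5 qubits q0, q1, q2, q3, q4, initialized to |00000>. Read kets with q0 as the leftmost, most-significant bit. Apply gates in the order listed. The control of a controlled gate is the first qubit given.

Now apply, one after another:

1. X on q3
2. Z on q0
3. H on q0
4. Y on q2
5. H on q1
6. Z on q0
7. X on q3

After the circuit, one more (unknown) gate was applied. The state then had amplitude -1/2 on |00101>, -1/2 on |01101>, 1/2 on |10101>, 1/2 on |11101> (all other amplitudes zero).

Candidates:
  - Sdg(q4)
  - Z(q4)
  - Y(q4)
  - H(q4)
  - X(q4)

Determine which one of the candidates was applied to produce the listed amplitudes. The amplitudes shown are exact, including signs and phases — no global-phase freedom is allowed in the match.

The unique candidate consistent with the amplitudes is Y(q4).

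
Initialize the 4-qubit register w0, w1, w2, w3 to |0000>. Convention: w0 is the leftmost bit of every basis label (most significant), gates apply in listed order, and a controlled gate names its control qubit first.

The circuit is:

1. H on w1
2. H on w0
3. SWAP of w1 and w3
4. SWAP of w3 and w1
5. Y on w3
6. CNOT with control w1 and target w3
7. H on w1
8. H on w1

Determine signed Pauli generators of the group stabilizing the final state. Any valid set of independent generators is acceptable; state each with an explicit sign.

The stabilizer group can be generated by +XIII, +IXIX, -IZIZ, +IIZI, among other valid generating sets.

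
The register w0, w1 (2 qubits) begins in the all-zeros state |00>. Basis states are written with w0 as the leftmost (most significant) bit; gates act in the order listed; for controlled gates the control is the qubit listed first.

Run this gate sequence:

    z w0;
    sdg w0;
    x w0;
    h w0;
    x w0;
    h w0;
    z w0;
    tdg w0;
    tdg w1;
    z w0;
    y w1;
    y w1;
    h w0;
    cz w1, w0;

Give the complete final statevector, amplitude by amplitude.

The resulting statevector has amplitude sqrt(2)*exp(3*I*pi/4)/2 on |00>, 0 on |01>, -sqrt(2)*exp(3*I*pi/4)/2 on |10>, 0 on |11>.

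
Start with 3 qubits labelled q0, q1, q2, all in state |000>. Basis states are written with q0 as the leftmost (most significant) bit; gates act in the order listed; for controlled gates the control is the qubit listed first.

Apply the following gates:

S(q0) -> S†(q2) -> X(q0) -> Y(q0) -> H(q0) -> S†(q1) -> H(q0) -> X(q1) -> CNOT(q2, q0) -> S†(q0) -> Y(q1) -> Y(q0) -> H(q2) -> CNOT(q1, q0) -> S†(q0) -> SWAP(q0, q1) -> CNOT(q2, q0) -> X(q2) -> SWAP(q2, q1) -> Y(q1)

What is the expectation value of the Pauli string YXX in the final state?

The observable YXX averages to 0.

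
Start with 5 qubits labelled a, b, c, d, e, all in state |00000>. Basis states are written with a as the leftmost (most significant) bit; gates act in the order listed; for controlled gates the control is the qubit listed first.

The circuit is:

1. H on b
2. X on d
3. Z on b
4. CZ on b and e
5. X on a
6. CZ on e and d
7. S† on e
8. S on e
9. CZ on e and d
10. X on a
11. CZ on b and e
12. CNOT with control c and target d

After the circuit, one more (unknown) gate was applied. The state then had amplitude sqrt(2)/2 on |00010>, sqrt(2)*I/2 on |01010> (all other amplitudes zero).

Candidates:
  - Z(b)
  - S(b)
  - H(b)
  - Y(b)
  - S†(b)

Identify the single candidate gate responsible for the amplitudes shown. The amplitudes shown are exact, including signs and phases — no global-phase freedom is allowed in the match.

The unique candidate consistent with the amplitudes is S†(b). Key observation: gates 4-11 undo each other exactly, leaving only the rest of the circuit to track.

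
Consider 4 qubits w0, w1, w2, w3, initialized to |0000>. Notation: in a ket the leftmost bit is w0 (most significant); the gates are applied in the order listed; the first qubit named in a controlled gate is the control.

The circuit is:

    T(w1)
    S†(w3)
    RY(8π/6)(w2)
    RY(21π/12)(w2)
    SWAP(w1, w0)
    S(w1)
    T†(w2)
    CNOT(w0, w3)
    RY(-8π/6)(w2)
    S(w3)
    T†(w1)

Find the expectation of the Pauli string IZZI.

The observable IZZI averages to -sqrt(3)/8 + sqrt(2)/8 + sqrt(6)/8 + 3/8.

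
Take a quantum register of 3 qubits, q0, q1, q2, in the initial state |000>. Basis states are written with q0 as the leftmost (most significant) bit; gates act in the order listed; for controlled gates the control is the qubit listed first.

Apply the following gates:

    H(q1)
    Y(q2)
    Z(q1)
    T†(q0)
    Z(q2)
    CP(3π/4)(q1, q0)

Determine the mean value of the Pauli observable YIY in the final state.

The expectation value of YIY is 0.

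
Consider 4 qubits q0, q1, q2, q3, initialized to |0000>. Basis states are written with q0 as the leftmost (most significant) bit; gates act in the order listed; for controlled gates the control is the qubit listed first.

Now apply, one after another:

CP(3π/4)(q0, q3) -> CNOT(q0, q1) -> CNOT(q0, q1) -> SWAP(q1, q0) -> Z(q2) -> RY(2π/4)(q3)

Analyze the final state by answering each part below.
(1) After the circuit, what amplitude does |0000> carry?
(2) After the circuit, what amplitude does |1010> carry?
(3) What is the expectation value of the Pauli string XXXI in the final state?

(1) The final state's coefficient on |0000> equals sqrt(2)/2. Key observation: steps 2-3 multiply out to the identity, so the circuit reduces to the remaining gates.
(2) The final state's coefficient on |1010> equals 0.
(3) The expectation value of XXXI is 0.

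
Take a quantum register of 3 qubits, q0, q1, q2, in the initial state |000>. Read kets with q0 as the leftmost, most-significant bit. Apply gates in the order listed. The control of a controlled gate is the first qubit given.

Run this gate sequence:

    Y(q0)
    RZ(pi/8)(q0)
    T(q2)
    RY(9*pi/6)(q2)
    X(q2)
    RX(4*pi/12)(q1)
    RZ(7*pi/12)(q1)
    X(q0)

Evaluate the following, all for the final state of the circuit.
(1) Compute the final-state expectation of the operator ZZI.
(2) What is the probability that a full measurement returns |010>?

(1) The expectation value of ZZI is 1/2.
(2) Outcome |010> occurs with probability 1/8.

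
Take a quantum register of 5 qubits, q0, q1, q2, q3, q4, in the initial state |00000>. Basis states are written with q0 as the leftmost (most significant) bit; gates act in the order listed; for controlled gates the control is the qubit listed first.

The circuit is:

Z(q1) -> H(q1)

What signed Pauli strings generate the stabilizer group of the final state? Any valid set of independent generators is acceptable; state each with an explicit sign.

One valid set of independent stabilizer generators is +IXIII, +ZIIII, +IIZII, +IIIZI, +IIIIZ (any independent generating set of the same group is equally correct).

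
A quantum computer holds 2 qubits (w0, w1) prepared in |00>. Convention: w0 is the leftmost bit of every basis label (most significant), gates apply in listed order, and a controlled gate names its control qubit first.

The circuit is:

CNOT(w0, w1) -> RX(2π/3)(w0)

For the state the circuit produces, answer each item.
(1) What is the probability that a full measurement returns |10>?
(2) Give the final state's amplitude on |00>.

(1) The probability of measuring |10> is 3/4.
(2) |00> carries amplitude 1/2 in the final state.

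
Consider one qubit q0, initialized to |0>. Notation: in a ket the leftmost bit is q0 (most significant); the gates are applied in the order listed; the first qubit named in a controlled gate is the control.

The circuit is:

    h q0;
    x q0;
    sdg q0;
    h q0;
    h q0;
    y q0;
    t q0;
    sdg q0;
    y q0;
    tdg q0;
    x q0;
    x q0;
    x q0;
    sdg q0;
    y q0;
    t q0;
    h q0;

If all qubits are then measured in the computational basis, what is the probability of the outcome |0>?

The probability of measuring |0> is 1/2 - sqrt(2)/4.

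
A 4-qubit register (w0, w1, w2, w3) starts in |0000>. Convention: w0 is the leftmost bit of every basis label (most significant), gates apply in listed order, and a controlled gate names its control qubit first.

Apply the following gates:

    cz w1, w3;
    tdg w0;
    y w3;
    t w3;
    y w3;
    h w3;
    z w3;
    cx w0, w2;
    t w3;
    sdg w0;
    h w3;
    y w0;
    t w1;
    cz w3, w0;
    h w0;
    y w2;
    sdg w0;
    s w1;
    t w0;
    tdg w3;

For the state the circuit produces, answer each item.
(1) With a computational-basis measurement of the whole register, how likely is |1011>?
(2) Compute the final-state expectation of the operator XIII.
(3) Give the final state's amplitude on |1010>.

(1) A full measurement returns |1011> with probability sqrt(2)/8 + 1/4.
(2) The expectation value of XIII is -sqrt(2)/2.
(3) The amplitude on |1010> is sqrt(2)*(1 - exp(I*pi/4))/4.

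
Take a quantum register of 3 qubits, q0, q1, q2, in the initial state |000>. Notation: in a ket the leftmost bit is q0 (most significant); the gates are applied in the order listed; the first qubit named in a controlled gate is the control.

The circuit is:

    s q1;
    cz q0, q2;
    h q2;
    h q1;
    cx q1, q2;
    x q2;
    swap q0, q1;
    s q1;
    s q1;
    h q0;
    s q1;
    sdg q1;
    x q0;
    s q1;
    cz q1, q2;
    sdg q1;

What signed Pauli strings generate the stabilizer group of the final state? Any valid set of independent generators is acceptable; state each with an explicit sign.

One valid set of independent stabilizer generators is +IIX, -ZII, +IZI (any independent generating set of the same group is equally correct). Key observation: the block from step 11 through step 12 cancels to the identity and can be dropped.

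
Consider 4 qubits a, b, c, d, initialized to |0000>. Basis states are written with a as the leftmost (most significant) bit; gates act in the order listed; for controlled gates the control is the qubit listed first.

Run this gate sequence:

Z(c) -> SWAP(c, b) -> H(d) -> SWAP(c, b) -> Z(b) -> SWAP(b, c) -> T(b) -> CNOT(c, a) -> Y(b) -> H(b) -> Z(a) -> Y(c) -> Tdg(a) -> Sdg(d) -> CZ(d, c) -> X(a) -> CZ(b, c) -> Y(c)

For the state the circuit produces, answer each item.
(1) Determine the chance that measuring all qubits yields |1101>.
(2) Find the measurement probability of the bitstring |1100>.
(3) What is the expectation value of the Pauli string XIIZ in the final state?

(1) Outcome |1101> occurs with probability 1/4.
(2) Outcome |1100> occurs with probability 1/4.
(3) In the final state, XIIZ has expectation 0.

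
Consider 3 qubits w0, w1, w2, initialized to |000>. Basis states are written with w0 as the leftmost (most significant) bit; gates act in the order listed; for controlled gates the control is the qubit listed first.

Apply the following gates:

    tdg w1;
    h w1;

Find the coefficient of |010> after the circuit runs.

The final state's coefficient on |010> equals sqrt(2)/2.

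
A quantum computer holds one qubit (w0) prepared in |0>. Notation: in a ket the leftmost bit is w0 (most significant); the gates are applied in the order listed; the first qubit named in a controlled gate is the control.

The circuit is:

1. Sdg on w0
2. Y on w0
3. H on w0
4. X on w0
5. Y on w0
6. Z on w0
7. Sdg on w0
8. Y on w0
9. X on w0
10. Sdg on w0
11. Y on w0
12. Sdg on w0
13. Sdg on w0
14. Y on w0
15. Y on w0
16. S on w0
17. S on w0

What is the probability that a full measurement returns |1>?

The probability of measuring |1> is 1/2. Key observation: the block from step 13 through step 16 cancels to the identity and can be dropped.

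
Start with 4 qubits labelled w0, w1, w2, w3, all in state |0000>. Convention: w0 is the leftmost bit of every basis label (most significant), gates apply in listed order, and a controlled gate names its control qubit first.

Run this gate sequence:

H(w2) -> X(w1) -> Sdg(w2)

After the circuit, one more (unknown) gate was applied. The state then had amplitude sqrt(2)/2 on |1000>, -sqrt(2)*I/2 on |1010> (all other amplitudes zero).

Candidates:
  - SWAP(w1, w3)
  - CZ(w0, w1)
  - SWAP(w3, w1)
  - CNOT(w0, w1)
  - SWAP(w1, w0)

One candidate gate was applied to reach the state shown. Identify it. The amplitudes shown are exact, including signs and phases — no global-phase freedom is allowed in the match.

It was SWAP(w1, w0) that produced the state shown.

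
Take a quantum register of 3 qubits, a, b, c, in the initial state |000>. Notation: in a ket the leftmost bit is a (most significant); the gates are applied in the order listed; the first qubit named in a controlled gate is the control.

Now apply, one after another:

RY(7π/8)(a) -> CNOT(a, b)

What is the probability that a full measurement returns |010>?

A full measurement returns |010> with probability 0.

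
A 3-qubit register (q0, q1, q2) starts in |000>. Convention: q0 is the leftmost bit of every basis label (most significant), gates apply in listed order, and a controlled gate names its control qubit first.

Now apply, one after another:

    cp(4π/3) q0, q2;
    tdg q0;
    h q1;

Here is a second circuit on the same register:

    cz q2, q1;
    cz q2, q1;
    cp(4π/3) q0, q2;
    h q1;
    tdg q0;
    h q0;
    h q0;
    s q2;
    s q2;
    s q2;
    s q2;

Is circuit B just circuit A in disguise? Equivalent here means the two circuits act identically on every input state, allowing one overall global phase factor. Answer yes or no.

Yes: on every input state the two circuits agree up to one overall phase factor.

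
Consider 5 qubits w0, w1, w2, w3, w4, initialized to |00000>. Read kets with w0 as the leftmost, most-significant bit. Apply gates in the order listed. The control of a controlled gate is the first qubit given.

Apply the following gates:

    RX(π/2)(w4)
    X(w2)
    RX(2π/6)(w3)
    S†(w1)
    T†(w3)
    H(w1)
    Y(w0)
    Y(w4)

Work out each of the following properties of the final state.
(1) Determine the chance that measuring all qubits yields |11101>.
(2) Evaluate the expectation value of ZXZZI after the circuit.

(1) A full measurement returns |11101> with probability 3/16.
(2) In the final state, ZXZZI has expectation 1/2.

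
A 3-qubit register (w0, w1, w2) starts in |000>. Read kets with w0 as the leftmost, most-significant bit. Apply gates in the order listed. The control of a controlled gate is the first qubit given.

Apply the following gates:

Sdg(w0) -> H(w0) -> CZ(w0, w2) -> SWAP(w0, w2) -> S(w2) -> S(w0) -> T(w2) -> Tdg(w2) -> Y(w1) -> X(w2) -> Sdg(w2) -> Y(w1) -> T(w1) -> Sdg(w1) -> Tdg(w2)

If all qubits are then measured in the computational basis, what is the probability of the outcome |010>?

A full measurement returns |010> with probability 0.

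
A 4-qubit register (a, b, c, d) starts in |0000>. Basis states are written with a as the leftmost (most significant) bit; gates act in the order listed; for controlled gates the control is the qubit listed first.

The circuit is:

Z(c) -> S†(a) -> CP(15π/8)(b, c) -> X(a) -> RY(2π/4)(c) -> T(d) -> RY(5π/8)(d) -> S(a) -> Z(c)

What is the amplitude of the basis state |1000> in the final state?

The final state's coefficient on |1000> equals sqrt(2)*I*cos(5*pi/16)/2.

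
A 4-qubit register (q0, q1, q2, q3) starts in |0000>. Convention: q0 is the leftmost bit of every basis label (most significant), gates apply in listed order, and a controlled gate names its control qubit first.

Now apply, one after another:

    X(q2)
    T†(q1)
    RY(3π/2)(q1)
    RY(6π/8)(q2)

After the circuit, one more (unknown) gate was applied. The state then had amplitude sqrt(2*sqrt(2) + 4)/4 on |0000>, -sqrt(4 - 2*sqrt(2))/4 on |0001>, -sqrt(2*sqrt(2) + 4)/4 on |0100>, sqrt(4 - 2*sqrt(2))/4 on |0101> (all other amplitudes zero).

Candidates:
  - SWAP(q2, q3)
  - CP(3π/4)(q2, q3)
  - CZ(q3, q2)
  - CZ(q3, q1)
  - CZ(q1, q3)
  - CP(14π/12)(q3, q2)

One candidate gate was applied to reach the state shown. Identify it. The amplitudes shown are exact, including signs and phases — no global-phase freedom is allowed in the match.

It was SWAP(q2, q3) that produced the state shown.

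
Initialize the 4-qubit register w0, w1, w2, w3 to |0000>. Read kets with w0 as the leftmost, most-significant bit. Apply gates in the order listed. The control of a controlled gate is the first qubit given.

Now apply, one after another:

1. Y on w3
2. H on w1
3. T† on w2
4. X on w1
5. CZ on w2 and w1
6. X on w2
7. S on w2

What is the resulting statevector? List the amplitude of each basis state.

The resulting statevector has amplitude -sqrt(2)/2 on |0011>, -sqrt(2)/2 on |0111>, and 0 on every other basis state.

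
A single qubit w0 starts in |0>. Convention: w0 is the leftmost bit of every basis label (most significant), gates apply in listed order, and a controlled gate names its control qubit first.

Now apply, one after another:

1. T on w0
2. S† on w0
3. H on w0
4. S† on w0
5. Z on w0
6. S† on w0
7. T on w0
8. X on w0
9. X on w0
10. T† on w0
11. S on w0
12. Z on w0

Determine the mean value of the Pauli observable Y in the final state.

In the final state, Y has expectation -1. Key observation: steps 5-12 multiply out to the identity, so the circuit reduces to the remaining gates.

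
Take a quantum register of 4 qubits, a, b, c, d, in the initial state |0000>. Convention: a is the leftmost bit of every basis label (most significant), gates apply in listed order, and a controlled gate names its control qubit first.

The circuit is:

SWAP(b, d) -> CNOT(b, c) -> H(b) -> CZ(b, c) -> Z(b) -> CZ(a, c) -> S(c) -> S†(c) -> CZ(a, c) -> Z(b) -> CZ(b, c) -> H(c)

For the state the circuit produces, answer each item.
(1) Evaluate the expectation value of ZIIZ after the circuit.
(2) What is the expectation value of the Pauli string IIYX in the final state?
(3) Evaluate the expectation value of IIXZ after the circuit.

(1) The observable ZIIZ averages to 1. Key observation: gates 4-11 undo each other exactly, leaving only the rest of the circuit to track.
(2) The expectation value of IIYX is 0.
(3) In the final state, IIXZ has expectation 1.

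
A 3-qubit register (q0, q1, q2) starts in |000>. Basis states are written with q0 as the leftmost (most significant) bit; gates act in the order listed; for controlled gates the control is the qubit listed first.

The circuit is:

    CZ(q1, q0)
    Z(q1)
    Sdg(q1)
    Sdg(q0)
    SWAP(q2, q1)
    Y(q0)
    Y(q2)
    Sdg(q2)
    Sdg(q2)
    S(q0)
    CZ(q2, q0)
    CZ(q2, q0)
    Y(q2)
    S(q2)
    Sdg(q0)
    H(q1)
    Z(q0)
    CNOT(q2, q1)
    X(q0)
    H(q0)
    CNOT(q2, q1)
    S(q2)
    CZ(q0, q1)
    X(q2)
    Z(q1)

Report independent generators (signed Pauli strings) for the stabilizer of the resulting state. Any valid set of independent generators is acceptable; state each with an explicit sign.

One valid set of independent stabilizer generators is +XZI, -ZXI, -IIZ (any independent generating set of the same group is equally correct).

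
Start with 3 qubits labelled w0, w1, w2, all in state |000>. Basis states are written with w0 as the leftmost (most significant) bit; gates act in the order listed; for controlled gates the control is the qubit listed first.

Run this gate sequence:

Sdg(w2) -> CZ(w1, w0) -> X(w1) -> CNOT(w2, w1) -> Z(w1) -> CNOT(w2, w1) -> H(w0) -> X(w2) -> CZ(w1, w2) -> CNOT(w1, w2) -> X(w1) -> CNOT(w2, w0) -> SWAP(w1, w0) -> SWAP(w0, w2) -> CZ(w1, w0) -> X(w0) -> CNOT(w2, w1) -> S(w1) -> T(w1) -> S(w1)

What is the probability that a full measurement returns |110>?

A full measurement returns |110> with probability 1/2.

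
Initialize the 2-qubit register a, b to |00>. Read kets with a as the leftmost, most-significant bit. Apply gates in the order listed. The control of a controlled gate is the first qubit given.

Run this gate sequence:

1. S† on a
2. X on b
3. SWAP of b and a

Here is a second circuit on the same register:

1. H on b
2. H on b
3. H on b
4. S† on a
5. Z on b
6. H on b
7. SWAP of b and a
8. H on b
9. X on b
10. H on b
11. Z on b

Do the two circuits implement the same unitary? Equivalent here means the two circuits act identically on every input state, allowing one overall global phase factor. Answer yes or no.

Yes — the two circuits implement the same unitary up to a global phase.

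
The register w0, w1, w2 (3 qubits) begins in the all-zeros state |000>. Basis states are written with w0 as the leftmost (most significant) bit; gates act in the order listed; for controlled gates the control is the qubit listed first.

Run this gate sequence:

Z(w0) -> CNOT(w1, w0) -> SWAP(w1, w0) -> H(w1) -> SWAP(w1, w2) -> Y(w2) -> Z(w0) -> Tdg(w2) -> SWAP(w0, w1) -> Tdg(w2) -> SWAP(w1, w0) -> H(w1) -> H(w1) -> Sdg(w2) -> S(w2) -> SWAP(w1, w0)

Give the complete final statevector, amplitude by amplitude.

The final amplitudes are -sqrt(2)*I/2 on |000>, sqrt(2)/2 on |001>, and 0 on every other basis state.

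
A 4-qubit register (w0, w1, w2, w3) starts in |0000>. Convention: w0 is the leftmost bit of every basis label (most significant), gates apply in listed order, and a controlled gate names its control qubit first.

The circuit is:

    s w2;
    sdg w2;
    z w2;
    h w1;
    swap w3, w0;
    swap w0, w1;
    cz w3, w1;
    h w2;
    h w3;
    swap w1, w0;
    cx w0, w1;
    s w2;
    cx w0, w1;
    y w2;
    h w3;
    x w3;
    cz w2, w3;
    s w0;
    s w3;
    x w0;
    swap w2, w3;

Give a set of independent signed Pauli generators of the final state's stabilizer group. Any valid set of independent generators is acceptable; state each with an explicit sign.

One valid set of independent stabilizer generators is +IXII, -IIIY, -ZIII, -IIZI (any independent generating set of the same group is equally correct).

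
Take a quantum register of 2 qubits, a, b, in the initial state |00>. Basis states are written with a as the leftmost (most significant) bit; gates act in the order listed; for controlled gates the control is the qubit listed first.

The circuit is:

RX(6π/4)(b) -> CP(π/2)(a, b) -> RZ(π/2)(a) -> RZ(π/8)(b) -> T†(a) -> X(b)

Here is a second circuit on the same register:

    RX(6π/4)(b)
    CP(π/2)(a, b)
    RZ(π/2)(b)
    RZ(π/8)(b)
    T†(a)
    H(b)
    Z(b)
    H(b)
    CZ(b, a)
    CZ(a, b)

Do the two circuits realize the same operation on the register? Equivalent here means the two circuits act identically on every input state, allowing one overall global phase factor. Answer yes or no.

No — the two circuits implement different unitaries, even allowing a global phase.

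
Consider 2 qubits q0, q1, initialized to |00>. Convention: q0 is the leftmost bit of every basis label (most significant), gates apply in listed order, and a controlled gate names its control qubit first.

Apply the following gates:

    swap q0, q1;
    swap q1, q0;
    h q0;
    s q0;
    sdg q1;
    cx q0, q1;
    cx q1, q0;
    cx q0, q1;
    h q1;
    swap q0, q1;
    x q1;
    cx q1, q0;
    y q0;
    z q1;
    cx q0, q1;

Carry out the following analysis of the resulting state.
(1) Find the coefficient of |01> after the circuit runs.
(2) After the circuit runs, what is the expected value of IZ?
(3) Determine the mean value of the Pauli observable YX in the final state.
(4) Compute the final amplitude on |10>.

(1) The amplitude on |01> is -1/2 + I/2.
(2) The observable IZ averages to 0.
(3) In the final state, YX has expectation 1.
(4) The final state's coefficient on |10> equals -1/2 - I/2.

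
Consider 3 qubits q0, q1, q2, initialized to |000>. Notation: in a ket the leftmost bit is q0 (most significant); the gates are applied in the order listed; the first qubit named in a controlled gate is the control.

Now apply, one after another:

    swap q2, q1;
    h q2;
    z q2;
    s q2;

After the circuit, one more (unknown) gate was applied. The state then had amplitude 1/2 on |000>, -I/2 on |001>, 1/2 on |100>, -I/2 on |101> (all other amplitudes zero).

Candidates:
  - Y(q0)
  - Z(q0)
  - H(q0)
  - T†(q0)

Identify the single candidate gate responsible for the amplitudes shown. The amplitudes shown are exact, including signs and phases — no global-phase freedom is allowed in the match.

It was H(q0) that produced the state shown.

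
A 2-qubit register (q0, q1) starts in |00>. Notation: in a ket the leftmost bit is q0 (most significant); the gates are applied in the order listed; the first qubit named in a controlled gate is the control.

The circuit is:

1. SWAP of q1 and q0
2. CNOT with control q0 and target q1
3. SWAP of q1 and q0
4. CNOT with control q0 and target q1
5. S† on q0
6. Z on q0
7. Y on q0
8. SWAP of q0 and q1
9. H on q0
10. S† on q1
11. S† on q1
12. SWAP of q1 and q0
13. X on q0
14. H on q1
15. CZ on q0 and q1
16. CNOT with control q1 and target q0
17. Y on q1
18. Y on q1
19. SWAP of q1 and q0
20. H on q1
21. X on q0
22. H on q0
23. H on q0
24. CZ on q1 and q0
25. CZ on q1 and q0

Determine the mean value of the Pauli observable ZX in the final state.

In the final state, ZX has expectation -1. Key observation: gates 24-25 undo each other exactly, leaving only the rest of the circuit to track.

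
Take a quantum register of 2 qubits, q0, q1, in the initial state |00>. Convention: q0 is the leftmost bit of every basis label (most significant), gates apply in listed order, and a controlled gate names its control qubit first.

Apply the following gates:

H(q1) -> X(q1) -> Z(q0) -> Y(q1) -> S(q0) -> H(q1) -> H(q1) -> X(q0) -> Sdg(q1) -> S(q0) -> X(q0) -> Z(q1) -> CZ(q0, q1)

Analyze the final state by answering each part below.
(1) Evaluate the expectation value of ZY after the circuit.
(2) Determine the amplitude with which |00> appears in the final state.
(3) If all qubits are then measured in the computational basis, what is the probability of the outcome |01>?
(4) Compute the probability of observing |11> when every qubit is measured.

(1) In the final state, ZY has expectation -1.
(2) The amplitude on |00> is sqrt(2)/2.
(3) A full measurement returns |01> with probability 1/2.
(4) A full measurement returns |11> with probability 0.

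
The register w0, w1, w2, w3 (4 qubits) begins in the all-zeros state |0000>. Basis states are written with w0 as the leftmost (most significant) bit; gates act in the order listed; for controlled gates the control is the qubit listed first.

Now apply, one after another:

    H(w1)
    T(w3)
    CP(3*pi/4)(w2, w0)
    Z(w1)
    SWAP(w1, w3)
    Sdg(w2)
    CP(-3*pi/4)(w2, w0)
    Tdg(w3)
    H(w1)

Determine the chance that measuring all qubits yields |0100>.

Outcome |0100> occurs with probability 1/4.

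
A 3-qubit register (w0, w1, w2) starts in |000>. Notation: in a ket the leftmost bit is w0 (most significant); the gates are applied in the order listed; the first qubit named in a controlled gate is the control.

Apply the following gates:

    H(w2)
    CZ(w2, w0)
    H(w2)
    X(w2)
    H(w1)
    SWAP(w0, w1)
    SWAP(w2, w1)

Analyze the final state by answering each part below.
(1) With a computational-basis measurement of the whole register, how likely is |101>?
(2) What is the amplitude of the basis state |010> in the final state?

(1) The probability of measuring |101> is 0.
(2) The amplitude on |010> is sqrt(2)/2.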